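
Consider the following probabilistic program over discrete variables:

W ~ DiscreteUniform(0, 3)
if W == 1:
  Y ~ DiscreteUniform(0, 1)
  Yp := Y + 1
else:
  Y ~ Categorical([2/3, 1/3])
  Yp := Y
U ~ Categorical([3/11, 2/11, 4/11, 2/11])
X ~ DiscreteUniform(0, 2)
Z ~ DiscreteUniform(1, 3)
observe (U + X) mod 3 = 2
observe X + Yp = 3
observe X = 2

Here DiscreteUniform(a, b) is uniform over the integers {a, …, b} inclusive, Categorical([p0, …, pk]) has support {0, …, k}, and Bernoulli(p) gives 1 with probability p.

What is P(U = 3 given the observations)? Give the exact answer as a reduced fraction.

P(U = 3 | obs) = 2/5

Enumerate traces; 24 have nonzero weight after conditioning:
  (W=0, Y=1, U=0, X=2, Z=1) weight 1/396
  (W=0, Y=1, U=0, X=2, Z=2) weight 1/396
  (W=0, Y=1, U=0, X=2, Z=3) weight 1/396
  (W=0, Y=1, U=3, X=2, Z=1) weight 1/594
  (W=0, Y=1, U=3, X=2, Z=2) weight 1/594
  (W=0, Y=1, U=3, X=2, Z=3) weight 1/594
  (W=1, Y=0, U=0, X=2, Z=1) weight 1/264
  (W=1, Y=0, U=0, X=2, Z=2) weight 1/264
  … 16 more
Group by U:
  weight(U=0) = 3/88
  weight(U=3) = 1/44
Total weight = 3/88 + 1/44 = 5/88
P(U=0 | obs) = 3/88 / 5/88 = 3/5
P(U=3 | obs) = 1/44 / 5/88 = 2/5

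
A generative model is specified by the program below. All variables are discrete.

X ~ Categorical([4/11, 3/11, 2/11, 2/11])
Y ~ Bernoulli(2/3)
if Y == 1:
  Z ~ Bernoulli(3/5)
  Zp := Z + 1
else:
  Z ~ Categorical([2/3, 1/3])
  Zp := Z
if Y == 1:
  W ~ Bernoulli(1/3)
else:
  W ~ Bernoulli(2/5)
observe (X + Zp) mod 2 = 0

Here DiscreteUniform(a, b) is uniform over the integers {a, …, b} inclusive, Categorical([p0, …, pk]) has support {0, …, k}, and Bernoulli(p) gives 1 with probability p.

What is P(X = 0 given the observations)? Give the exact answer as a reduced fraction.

P(X = 0 | obs) = 112/253

Enumerate traces; 16 have nonzero weight after conditioning:
  (X=0, Y=0, Z=0, W=0) weight 8/165
  (X=0, Y=0, Z=0, W=1) weight 16/495
  (X=0, Y=1, Z=1, W=0) weight 16/165
  (X=0, Y=1, Z=1, W=1) weight 8/165
  (X=1, Y=0, Z=1, W=0) weight 1/55
  (X=1, Y=0, Z=1, W=1) weight 2/165
  (X=1, Y=1, Z=0, W=0) weight 8/165
  (X=1, Y=1, Z=0, W=1) weight 4/165
  (X=2, Y=0, Z=0, W=0) weight 4/165
  (X=3, Y=0, Z=1, W=0) weight 2/165
  … 6 more
Group by X:
  weight(X=0) = 112/495
  weight(X=1) = 17/165
  weight(X=2) = 56/495
  weight(X=3) = 34/495
Total weight = 112/495 + 17/165 + 56/495 + 34/495 = 23/45
P(X=0 | obs) = 112/495 / 23/45 = 112/253
P(X=1 | obs) = 17/165 / 23/45 = 51/253
P(X=2 | obs) = 56/495 / 23/45 = 56/253
P(X=3 | obs) = 34/495 / 23/45 = 34/253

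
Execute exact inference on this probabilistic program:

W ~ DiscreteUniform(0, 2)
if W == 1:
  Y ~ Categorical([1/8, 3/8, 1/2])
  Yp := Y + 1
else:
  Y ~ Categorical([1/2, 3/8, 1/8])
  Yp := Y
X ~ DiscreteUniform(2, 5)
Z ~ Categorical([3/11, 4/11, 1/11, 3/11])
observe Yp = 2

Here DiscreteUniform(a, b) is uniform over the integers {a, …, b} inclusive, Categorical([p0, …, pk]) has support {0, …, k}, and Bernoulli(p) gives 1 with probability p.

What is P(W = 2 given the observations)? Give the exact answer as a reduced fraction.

Enumerate traces; 48 have nonzero weight after conditioning:
  (W=0, Y=2, X=2, Z=0) weight 1/352
  (W=0, Y=2, X=2, Z=1) weight 1/264
  (W=0, Y=2, X=2, Z=2) weight 1/1056
  (W=0, Y=2, X=2, Z=3) weight 1/352
  (W=0, Y=2, X=3, Z=0) weight 1/352
  (W=0, Y=2, X=3, Z=1) weight 1/264
  (W=0, Y=2, X=3, Z=2) weight 1/1056
  (W=0, Y=2, X=3, Z=3) weight 1/352
  (W=1, Y=1, X=2, Z=0) weight 3/352
  (W=2, Y=2, X=2, Z=0) weight 1/352
  … 38 more
Group by W:
  weight(W=0) = 1/24
  weight(W=1) = 1/8
  weight(W=2) = 1/24
Total weight = 1/24 + 1/8 + 1/24 = 5/24
P(W=0 | obs) = 1/24 / 5/24 = 1/5
P(W=1 | obs) = 1/8 / 5/24 = 3/5
P(W=2 | obs) = 1/24 / 5/24 = 1/5

P(W = 2 | obs) = 1/5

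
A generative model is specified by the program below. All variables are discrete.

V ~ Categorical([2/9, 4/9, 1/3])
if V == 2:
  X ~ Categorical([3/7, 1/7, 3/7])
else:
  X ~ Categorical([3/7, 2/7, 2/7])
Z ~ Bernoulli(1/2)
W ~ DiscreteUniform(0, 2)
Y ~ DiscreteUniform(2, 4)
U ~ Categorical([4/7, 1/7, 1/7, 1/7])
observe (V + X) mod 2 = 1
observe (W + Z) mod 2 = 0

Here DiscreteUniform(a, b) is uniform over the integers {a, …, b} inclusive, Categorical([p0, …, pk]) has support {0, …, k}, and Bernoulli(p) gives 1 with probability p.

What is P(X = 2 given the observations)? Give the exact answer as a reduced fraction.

Enumerate traces; 144 have nonzero weight after conditioning:
  (V=0, X=1, Z=0, W=0, Y=2, U=0) weight 8/3969
  (V=0, X=1, Z=0, W=0, Y=2, U=1) weight 2/3969
  (V=0, X=1, Z=0, W=0, Y=2, U=2) weight 2/3969
  (V=0, X=1, Z=0, W=0, Y=2, U=3) weight 2/3969
  (V=0, X=1, Z=0, W=0, Y=3, U=0) weight 8/3969
  (V=0, X=1, Z=0, W=0, Y=3, U=1) weight 2/3969
  (V=0, X=1, Z=0, W=0, Y=3, U=2) weight 2/3969
  (V=0, X=1, Z=0, W=0, Y=3, U=3) weight 2/3969
  (V=1, X=0, Z=0, W=0, Y=2, U=0) weight 8/1323
  (V=1, X=2, Z=0, W=0, Y=2, U=0) weight 16/3969
  … 134 more
Group by X:
  weight(X=0) = 2/21
  weight(X=1) = 1/18
  weight(X=2) = 4/63
Total weight = 2/21 + 1/18 + 4/63 = 3/14
P(X=0 | obs) = 2/21 / 3/14 = 4/9
P(X=1 | obs) = 1/18 / 3/14 = 7/27
P(X=2 | obs) = 4/63 / 3/14 = 8/27

P(X = 2 | obs) = 8/27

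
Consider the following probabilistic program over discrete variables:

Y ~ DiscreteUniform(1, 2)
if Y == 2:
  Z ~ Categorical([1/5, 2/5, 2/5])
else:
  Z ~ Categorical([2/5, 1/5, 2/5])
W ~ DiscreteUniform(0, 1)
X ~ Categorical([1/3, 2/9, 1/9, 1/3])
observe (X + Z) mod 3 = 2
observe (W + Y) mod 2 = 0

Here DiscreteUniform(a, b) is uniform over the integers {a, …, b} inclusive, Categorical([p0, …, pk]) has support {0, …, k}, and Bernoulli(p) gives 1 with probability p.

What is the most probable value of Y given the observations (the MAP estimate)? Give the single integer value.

Enumerate traces; 8 have nonzero weight after conditioning:
  (Y=1, Z=0, W=1, X=2) weight 1/90
  (Y=1, Z=1, W=1, X=1) weight 1/90
  (Y=1, Z=2, W=1, X=0) weight 1/30
  (Y=1, Z=2, W=1, X=3) weight 1/30
  (Y=2, Z=0, W=0, X=2) weight 1/180
  (Y=2, Z=1, W=0, X=1) weight 1/45
  (Y=2, Z=2, W=0, X=0) weight 1/30
  (Y=2, Z=2, W=0, X=3) weight 1/30
Group by Y:
  weight(Y=1) = 4/45
  weight(Y=2) = 17/180
Total weight = 4/45 + 17/180 = 11/60
P(Y=1 | obs) = 4/45 / 11/60 = 16/33
P(Y=2 | obs) = 17/180 / 11/60 = 17/33
argmax = 2

argmax_v P(Y = v | obs) = 2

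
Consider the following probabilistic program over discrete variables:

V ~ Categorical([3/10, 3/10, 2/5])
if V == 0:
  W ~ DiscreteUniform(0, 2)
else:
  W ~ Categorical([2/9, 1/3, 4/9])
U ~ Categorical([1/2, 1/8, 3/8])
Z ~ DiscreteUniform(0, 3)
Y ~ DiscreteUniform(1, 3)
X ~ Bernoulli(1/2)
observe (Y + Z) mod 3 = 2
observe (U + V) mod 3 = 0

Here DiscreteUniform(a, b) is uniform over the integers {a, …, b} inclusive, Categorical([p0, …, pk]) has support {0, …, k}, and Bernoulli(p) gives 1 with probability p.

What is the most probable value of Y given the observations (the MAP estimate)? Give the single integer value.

Enumerate traces; 72 have nonzero weight after conditioning:
  (V=0, W=0, U=0, Z=0, Y=2, X=0) weight 1/480
  (V=0, W=0, U=0, Z=0, Y=2, X=1) weight 1/480
  (V=0, W=0, U=0, Z=1, Y=1, X=0) weight 1/480
  (V=0, W=0, U=0, Z=1, Y=1, X=1) weight 1/480
  (V=0, W=0, U=0, Z=2, Y=3, X=0) weight 1/480
  (V=0, W=0, U=0, Z=2, Y=3, X=1) weight 1/480
  (V=0, W=0, U=0, Z=3, Y=2, X=0) weight 1/480
  (V=0, W=0, U=0, Z=3, Y=2, X=1) weight 1/480
  … 64 more
Group by Y:
  weight(Y=1) = 5/192
  weight(Y=2) = 5/96
  weight(Y=3) = 5/192
Total weight = 5/192 + 5/96 + 5/192 = 5/48
P(Y=1 | obs) = 5/192 / 5/48 = 1/4
P(Y=2 | obs) = 5/96 / 5/48 = 1/2
P(Y=3 | obs) = 5/192 / 5/48 = 1/4
argmax = 2

argmax_v P(Y = v | obs) = 2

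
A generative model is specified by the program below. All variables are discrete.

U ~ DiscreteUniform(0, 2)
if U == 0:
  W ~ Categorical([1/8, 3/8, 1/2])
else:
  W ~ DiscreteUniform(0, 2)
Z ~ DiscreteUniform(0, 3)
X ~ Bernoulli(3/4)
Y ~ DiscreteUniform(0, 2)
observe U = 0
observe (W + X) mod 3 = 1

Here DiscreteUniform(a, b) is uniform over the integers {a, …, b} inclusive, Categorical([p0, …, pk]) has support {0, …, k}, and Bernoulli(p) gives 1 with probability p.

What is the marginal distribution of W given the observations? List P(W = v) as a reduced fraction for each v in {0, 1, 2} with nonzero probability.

Enumerate traces; 24 have nonzero weight after conditioning:
  (U=0, W=0, Z=0, X=1, Y=0) weight 1/384
  (U=0, W=0, Z=0, X=1, Y=1) weight 1/384
  (U=0, W=0, Z=0, X=1, Y=2) weight 1/384
  (U=0, W=0, Z=1, X=1, Y=0) weight 1/384
  (U=0, W=0, Z=1, X=1, Y=1) weight 1/384
  (U=0, W=0, Z=1, X=1, Y=2) weight 1/384
  (U=0, W=0, Z=2, X=1, Y=0) weight 1/384
  (U=0, W=0, Z=2, X=1, Y=1) weight 1/384
  (U=0, W=1, Z=0, X=0, Y=0) weight 1/384
  … 15 more
Group by W:
  weight(W=0) = 1/32
  weight(W=1) = 1/32
Total weight = 1/32 + 1/32 = 1/16
P(W=0 | obs) = 1/32 / 1/16 = 1/2
P(W=1 | obs) = 1/32 / 1/16 = 1/2

P(W=0) = 1/2, P(W=1) = 1/2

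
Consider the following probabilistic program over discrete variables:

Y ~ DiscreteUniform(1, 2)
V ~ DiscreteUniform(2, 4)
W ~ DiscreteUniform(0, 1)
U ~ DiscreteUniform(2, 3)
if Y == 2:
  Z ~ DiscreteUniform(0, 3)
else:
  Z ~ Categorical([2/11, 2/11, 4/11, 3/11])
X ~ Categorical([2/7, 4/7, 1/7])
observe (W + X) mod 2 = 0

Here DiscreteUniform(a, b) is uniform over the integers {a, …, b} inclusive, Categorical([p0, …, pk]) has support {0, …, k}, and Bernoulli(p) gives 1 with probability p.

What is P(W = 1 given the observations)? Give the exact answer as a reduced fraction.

Enumerate traces; 144 have nonzero weight after conditioning:
  (Y=1, V=2, W=0, U=2, Z=0, X=0) weight 1/462
  (Y=1, V=2, W=0, U=2, Z=0, X=2) weight 1/924
  (Y=1, V=2, W=0, U=2, Z=1, X=0) weight 1/462
  (Y=1, V=2, W=0, U=2, Z=1, X=2) weight 1/924
  (Y=1, V=2, W=0, U=2, Z=2, X=0) weight 1/231
  (Y=1, V=2, W=0, U=2, Z=2, X=2) weight 1/462
  (Y=1, V=2, W=0, U=2, Z=3, X=0) weight 1/308
  (Y=1, V=2, W=0, U=2, Z=3, X=2) weight 1/616
  (Y=1, V=2, W=1, U=2, Z=0, X=1) weight 1/231
  … 135 more
Group by W:
  weight(W=0) = 3/14
  weight(W=1) = 2/7
Total weight = 3/14 + 2/7 = 1/2
P(W=0 | obs) = 3/14 / 1/2 = 3/7
P(W=1 | obs) = 2/7 / 1/2 = 4/7

P(W = 1 | obs) = 4/7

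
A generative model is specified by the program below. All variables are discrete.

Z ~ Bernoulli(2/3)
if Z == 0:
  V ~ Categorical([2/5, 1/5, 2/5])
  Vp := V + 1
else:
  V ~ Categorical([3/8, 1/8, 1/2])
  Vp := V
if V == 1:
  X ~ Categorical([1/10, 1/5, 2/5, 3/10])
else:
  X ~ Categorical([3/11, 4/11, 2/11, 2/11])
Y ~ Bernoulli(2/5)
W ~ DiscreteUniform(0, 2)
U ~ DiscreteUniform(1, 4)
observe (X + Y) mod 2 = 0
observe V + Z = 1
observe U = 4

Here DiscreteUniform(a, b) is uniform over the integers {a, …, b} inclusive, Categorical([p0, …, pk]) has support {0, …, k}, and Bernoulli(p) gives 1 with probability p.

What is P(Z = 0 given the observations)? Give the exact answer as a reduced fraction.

Enumerate traces; 24 have nonzero weight after conditioning:
  (Z=0, V=1, X=0, Y=0, W=0, U=4) weight 1/3000
  (Z=0, V=1, X=0, Y=0, W=1, U=4) weight 1/3000
  (Z=0, V=1, X=0, Y=0, W=2, U=4) weight 1/3000
  (Z=0, V=1, X=1, Y=1, W=0, U=4) weight 1/2250
  (Z=0, V=1, X=1, Y=1, W=1, U=4) weight 1/2250
  (Z=0, V=1, X=1, Y=1, W=2, U=4) weight 1/2250
  (Z=0, V=1, X=2, Y=0, W=0, U=4) weight 1/750
  (Z=0, V=1, X=2, Y=0, W=1, U=4) weight 1/750
  (Z=1, V=0, X=0, Y=0, W=0, U=4) weight 3/880
  … 15 more
Group by Z:
  weight(Z=0) = 1/120
  weight(Z=1) = 27/880
Total weight = 1/120 + 27/880 = 103/2640
P(Z=0 | obs) = 1/120 / 103/2640 = 22/103
P(Z=1 | obs) = 27/880 / 103/2640 = 81/103

P(Z = 0 | obs) = 22/103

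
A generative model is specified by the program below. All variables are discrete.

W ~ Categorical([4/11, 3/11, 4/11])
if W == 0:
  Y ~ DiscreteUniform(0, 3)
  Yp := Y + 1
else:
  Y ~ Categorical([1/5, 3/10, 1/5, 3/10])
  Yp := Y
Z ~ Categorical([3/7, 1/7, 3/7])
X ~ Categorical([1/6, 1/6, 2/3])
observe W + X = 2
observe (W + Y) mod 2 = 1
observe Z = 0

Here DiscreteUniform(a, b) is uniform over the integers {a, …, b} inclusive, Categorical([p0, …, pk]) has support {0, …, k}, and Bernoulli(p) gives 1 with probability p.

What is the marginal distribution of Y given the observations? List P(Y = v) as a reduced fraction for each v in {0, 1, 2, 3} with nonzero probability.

Enumerate traces; 6 have nonzero weight after conditioning:
  (W=0, Y=1, Z=0, X=2) weight 2/77
  (W=0, Y=3, Z=0, X=2) weight 2/77
  (W=1, Y=0, Z=0, X=1) weight 3/770
  (W=1, Y=2, Z=0, X=1) weight 3/770
  (W=2, Y=1, Z=0, X=0) weight 3/385
  (W=2, Y=3, Z=0, X=0) weight 3/385
Group by Y:
  weight(Y=0) = 3/770
  weight(Y=1) = 13/385
  weight(Y=2) = 3/770
  weight(Y=3) = 13/385
Total weight = 3/770 + 13/385 + 3/770 + 13/385 = 29/385
P(Y=0 | obs) = 3/770 / 29/385 = 3/58
P(Y=1 | obs) = 13/385 / 29/385 = 13/29
P(Y=2 | obs) = 3/770 / 29/385 = 3/58
P(Y=3 | obs) = 13/385 / 29/385 = 13/29

P(Y=0) = 3/58, P(Y=1) = 13/29, P(Y=2) = 3/58, P(Y=3) = 13/29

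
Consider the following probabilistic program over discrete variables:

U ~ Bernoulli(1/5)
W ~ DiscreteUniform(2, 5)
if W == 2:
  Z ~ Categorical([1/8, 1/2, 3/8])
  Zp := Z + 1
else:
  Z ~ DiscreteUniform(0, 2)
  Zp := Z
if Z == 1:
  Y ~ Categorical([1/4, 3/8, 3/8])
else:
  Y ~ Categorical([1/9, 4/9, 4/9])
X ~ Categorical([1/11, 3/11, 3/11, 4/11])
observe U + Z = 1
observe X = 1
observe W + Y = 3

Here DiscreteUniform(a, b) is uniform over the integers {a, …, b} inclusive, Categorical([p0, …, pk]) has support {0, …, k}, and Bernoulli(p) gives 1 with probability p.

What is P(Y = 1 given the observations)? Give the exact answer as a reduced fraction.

Enumerate traces; 4 have nonzero weight after conditioning:
  (U=0, W=2, Z=1, Y=1, X=1) weight 9/880
  (U=0, W=3, Z=1, Y=0, X=1) weight 1/220
  (U=1, W=2, Z=0, Y=1, X=1) weight 1/1320
  (U=1, W=3, Z=0, Y=0, X=1) weight 1/1980
Group by Y:
  weight(Y=0) = 1/198
  weight(Y=1) = 29/2640
Total weight = 1/198 + 29/2640 = 127/7920
P(Y=0 | obs) = 1/198 / 127/7920 = 40/127
P(Y=1 | obs) = 29/2640 / 127/7920 = 87/127

P(Y = 1 | obs) = 87/127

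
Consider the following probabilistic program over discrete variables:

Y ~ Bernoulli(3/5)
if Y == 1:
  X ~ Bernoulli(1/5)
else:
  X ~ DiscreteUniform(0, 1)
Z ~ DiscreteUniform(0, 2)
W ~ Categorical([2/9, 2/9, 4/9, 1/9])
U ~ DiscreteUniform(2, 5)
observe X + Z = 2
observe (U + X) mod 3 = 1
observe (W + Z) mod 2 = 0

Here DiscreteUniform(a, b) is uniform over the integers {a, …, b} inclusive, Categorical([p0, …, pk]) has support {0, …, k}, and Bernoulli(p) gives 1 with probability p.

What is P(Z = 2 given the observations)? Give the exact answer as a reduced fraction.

Enumerate traces; 8 have nonzero weight after conditioning:
  (Y=0, X=0, Z=2, W=0, U=4) weight 1/270
  (Y=0, X=0, Z=2, W=2, U=4) weight 1/135
  (Y=0, X=1, Z=1, W=1, U=3) weight 1/270
  (Y=0, X=1, Z=1, W=3, U=3) weight 1/540
  (Y=1, X=0, Z=2, W=0, U=4) weight 2/225
  (Y=1, X=0, Z=2, W=2, U=4) weight 4/225
  (Y=1, X=1, Z=1, W=1, U=3) weight 1/450
  (Y=1, X=1, Z=1, W=3, U=3) weight 1/900
Group by Z:
  weight(Z=1) = 2/225
  weight(Z=2) = 17/450
Total weight = 2/225 + 17/450 = 7/150
P(Z=1 | obs) = 2/225 / 7/150 = 4/21
P(Z=2 | obs) = 17/450 / 7/150 = 17/21

P(Z = 2 | obs) = 17/21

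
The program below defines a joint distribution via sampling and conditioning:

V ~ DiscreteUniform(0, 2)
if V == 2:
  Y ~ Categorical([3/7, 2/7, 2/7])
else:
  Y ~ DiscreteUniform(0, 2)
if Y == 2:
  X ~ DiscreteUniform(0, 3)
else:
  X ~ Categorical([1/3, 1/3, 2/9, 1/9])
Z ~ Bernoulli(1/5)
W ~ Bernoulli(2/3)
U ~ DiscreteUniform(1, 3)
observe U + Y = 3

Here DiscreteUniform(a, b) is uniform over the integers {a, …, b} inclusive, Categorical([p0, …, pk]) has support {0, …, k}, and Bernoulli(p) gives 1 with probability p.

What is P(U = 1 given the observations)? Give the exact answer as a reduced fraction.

P(U = 1 | obs) = 20/63

Enumerate traces; 144 have nonzero weight after conditioning:
  (V=0, Y=0, X=0, Z=0, W=0, U=3) weight 4/1215
  (V=0, Y=0, X=0, Z=0, W=1, U=3) weight 8/1215
  (V=0, Y=0, X=0, Z=1, W=0, U=3) weight 1/1215
  (V=0, Y=0, X=0, Z=1, W=1, U=3) weight 2/1215
  (V=0, Y=0, X=1, Z=0, W=0, U=3) weight 4/1215
  (V=0, Y=0, X=1, Z=0, W=1, U=3) weight 8/1215
  (V=0, Y=0, X=1, Z=1, W=0, U=3) weight 1/1215
  (V=0, Y=0, X=1, Z=1, W=1, U=3) weight 2/1215
  (V=0, Y=1, X=0, Z=0, W=0, U=2) weight 4/1215
  (V=0, Y=2, X=0, Z=0, W=0, U=1) weight 1/405
  … 134 more
Group by U:
  weight(U=1) = 20/189
  weight(U=2) = 20/189
  weight(U=3) = 23/189
Total weight = 20/189 + 20/189 + 23/189 = 1/3
P(U=1 | obs) = 20/189 / 1/3 = 20/63
P(U=2 | obs) = 20/189 / 1/3 = 20/63
P(U=3 | obs) = 23/189 / 1/3 = 23/63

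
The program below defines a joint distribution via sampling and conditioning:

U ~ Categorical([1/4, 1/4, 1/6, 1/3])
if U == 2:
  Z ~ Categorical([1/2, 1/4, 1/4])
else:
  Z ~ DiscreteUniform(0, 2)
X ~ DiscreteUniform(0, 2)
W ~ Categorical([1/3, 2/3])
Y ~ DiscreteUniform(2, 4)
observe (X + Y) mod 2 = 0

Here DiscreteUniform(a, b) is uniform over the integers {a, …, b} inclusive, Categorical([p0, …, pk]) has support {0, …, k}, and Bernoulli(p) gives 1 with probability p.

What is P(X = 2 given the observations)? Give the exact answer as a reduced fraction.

Enumerate traces; 120 have nonzero weight after conditioning:
  (U=0, Z=0, X=0, W=0, Y=2) weight 1/324
  (U=0, Z=0, X=0, W=0, Y=4) weight 1/324
  (U=0, Z=0, X=0, W=1, Y=2) weight 1/162
  (U=0, Z=0, X=0, W=1, Y=4) weight 1/162
  (U=0, Z=0, X=1, W=0, Y=3) weight 1/324
  (U=0, Z=0, X=1, W=1, Y=3) weight 1/162
  (U=0, Z=0, X=2, W=0, Y=2) weight 1/324
  (U=0, Z=0, X=2, W=0, Y=4) weight 1/324
  … 112 more
Group by X:
  weight(X=0) = 2/9
  weight(X=1) = 1/9
  weight(X=2) = 2/9
Total weight = 2/9 + 1/9 + 2/9 = 5/9
P(X=0 | obs) = 2/9 / 5/9 = 2/5
P(X=1 | obs) = 1/9 / 5/9 = 1/5
P(X=2 | obs) = 2/9 / 5/9 = 2/5

P(X = 2 | obs) = 2/5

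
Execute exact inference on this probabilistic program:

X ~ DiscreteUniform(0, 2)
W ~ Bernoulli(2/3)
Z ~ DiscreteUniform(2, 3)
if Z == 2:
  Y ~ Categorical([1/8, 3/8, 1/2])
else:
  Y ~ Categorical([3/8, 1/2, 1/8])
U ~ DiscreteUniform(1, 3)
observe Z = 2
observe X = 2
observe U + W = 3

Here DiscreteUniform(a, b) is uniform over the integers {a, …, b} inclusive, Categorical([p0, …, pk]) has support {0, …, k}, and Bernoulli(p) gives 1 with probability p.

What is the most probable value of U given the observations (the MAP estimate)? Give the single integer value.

argmax_v P(U = v | obs) = 2

Enumerate traces; 6 have nonzero weight after conditioning:
  (X=2, W=0, Z=2, Y=0, U=3) weight 1/432
  (X=2, W=0, Z=2, Y=1, U=3) weight 1/144
  (X=2, W=0, Z=2, Y=2, U=3) weight 1/108
  (X=2, W=1, Z=2, Y=0, U=2) weight 1/216
  (X=2, W=1, Z=2, Y=1, U=2) weight 1/72
  (X=2, W=1, Z=2, Y=2, U=2) weight 1/54
Group by U:
  weight(U=2) = 1/27
  weight(U=3) = 1/54
Total weight = 1/27 + 1/54 = 1/18
P(U=2 | obs) = 1/27 / 1/18 = 2/3
P(U=3 | obs) = 1/54 / 1/18 = 1/3
argmax = 2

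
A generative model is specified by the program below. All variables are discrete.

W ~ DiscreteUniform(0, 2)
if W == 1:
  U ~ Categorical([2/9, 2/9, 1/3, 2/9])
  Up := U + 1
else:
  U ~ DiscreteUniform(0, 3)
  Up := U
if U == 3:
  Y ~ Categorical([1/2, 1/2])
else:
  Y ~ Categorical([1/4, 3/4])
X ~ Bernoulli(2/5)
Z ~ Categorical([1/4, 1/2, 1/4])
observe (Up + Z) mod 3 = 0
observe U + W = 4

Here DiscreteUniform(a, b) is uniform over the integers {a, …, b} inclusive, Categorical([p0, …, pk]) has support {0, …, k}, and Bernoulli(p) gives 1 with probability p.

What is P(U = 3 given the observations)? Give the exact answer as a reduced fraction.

P(U = 3 | obs) = 4/13

Enumerate traces; 8 have nonzero weight after conditioning:
  (W=1, U=3, Y=0, X=0, Z=2) weight 1/180
  (W=1, U=3, Y=0, X=1, Z=2) weight 1/270
  (W=1, U=3, Y=1, X=0, Z=2) weight 1/180
  (W=1, U=3, Y=1, X=1, Z=2) weight 1/270
  (W=2, U=2, Y=0, X=0, Z=1) weight 1/160
  (W=2, U=2, Y=0, X=1, Z=1) weight 1/240
  (W=2, U=2, Y=1, X=0, Z=1) weight 3/160
  (W=2, U=2, Y=1, X=1, Z=1) weight 1/80
Group by U:
  weight(U=2) = 1/24
  weight(U=3) = 1/54
Total weight = 1/24 + 1/54 = 13/216
P(U=2 | obs) = 1/24 / 13/216 = 9/13
P(U=3 | obs) = 1/54 / 13/216 = 4/13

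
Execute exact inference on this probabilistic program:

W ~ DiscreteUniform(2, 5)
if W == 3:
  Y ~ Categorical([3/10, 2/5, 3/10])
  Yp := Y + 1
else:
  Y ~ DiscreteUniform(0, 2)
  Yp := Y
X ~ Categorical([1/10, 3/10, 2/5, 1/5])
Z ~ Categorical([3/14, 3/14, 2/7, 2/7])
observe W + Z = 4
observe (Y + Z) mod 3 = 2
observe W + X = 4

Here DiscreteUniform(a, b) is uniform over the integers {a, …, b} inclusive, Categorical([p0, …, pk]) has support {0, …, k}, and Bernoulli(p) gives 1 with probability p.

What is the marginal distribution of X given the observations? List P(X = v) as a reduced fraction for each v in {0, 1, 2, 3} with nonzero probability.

P(X=0) = 15/149, P(X=1) = 54/149, P(X=2) = 80/149

Enumerate traces; 3 have nonzero weight after conditioning:
  (W=2, Y=0, X=2, Z=2) weight 1/105
  (W=3, Y=1, X=1, Z=1) weight 9/1400
  (W=4, Y=2, X=0, Z=0) weight 1/560
Group by X:
  weight(X=0) = 1/560
  weight(X=1) = 9/1400
  weight(X=2) = 1/105
Total weight = 1/560 + 9/1400 + 1/105 = 149/8400
P(X=0 | obs) = 1/560 / 149/8400 = 15/149
P(X=1 | obs) = 9/1400 / 149/8400 = 54/149
P(X=2 | obs) = 1/105 / 149/8400 = 80/149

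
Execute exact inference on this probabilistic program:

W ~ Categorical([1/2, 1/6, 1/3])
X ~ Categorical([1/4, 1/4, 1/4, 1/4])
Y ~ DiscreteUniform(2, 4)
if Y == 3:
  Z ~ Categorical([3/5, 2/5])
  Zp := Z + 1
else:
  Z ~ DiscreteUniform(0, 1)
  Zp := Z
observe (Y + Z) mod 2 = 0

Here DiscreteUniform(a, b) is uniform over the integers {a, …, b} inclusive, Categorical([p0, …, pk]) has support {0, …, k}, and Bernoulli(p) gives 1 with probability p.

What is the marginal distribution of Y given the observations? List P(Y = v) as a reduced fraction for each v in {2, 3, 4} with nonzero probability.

Enumerate traces; 36 have nonzero weight after conditioning:
  (W=0, X=0, Y=2, Z=0) weight 1/48
  (W=0, X=0, Y=3, Z=1) weight 1/60
  (W=0, X=0, Y=4, Z=0) weight 1/48
  (W=0, X=1, Y=2, Z=0) weight 1/48
  (W=0, X=1, Y=3, Z=1) weight 1/60
  (W=0, X=1, Y=4, Z=0) weight 1/48
  (W=0, X=2, Y=2, Z=0) weight 1/48
  (W=0, X=2, Y=3, Z=1) weight 1/60
  … 28 more
Group by Y:
  weight(Y=2) = 1/6
  weight(Y=3) = 2/15
  weight(Y=4) = 1/6
Total weight = 1/6 + 2/15 + 1/6 = 7/15
P(Y=2 | obs) = 1/6 / 7/15 = 5/14
P(Y=3 | obs) = 2/15 / 7/15 = 2/7
P(Y=4 | obs) = 1/6 / 7/15 = 5/14

P(Y=2) = 5/14, P(Y=3) = 2/7, P(Y=4) = 5/14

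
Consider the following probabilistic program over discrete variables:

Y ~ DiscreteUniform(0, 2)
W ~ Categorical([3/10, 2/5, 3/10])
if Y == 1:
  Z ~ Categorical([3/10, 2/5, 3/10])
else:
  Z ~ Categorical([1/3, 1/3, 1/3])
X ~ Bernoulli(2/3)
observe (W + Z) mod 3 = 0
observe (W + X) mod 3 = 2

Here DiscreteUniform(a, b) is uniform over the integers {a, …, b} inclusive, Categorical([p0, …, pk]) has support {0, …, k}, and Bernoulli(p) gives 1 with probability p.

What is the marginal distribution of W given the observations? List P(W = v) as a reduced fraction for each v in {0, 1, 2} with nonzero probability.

P(W=1) = 29/41, P(W=2) = 12/41

Enumerate traces; 6 have nonzero weight after conditioning:
  (Y=0, W=1, Z=2, X=1) weight 4/135
  (Y=0, W=2, Z=1, X=0) weight 1/90
  (Y=1, W=1, Z=2, X=1) weight 2/75
  (Y=1, W=2, Z=1, X=0) weight 1/75
  (Y=2, W=1, Z=2, X=1) weight 4/135
  (Y=2, W=2, Z=1, X=0) weight 1/90
Group by W:
  weight(W=1) = 58/675
  weight(W=2) = 8/225
Total weight = 58/675 + 8/225 = 82/675
P(W=1 | obs) = 58/675 / 82/675 = 29/41
P(W=2 | obs) = 8/225 / 82/675 = 12/41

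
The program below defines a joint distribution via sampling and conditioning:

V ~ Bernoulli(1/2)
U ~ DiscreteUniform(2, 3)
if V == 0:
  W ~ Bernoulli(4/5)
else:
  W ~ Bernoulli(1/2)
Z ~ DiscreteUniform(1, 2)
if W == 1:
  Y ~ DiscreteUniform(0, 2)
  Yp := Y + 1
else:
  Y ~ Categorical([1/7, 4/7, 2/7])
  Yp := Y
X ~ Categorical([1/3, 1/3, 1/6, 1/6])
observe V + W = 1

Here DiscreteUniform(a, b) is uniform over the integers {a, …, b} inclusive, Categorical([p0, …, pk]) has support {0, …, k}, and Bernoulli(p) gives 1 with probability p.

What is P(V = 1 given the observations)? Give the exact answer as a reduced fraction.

Enumerate traces; 96 have nonzero weight after conditioning:
  (V=0, U=2, W=1, Z=1, Y=0, X=0) weight 1/90
  (V=0, U=2, W=1, Z=1, Y=0, X=1) weight 1/90
  (V=0, U=2, W=1, Z=1, Y=0, X=2) weight 1/180
  (V=0, U=2, W=1, Z=1, Y=0, X=3) weight 1/180
  (V=0, U=2, W=1, Z=1, Y=1, X=0) weight 1/90
  (V=0, U=2, W=1, Z=1, Y=1, X=1) weight 1/90
  (V=0, U=2, W=1, Z=1, Y=1, X=2) weight 1/180
  (V=0, U=2, W=1, Z=1, Y=1, X=3) weight 1/180
  (V=1, U=2, W=0, Z=1, Y=0, X=0) weight 1/336
  … 87 more
Group by V:
  weight(V=0) = 2/5
  weight(V=1) = 1/4
Total weight = 2/5 + 1/4 = 13/20
P(V=0 | obs) = 2/5 / 13/20 = 8/13
P(V=1 | obs) = 1/4 / 13/20 = 5/13

P(V = 1 | obs) = 5/13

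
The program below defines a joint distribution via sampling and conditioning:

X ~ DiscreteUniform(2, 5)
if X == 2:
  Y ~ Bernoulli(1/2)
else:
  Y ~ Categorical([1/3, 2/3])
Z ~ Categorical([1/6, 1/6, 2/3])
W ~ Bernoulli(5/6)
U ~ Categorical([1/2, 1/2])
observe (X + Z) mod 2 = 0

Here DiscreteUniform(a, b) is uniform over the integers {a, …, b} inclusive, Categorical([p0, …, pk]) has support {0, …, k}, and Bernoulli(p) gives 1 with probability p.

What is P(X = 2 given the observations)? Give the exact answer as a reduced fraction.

P(X = 2 | obs) = 5/12

Enumerate traces; 48 have nonzero weight after conditioning:
  (X=2, Y=0, Z=0, W=0, U=0) weight 1/576
  (X=2, Y=0, Z=0, W=0, U=1) weight 1/576
  (X=2, Y=0, Z=0, W=1, U=0) weight 5/576
  (X=2, Y=0, Z=0, W=1, U=1) weight 5/576
  (X=2, Y=0, Z=2, W=0, U=0) weight 1/144
  (X=2, Y=0, Z=2, W=0, U=1) weight 1/144
  (X=2, Y=0, Z=2, W=1, U=0) weight 5/144
  (X=2, Y=0, Z=2, W=1, U=1) weight 5/144
  (X=3, Y=0, Z=1, W=0, U=0) weight 1/864
  (X=4, Y=0, Z=0, W=0, U=0) weight 1/864
  … 38 more
Group by X:
  weight(X=2) = 5/24
  weight(X=3) = 1/24
  weight(X=4) = 5/24
  weight(X=5) = 1/24
Total weight = 5/24 + 1/24 + 5/24 + 1/24 = 1/2
P(X=2 | obs) = 5/24 / 1/2 = 5/12
P(X=3 | obs) = 1/24 / 1/2 = 1/12
P(X=4 | obs) = 5/24 / 1/2 = 5/12
P(X=5 | obs) = 1/24 / 1/2 = 1/12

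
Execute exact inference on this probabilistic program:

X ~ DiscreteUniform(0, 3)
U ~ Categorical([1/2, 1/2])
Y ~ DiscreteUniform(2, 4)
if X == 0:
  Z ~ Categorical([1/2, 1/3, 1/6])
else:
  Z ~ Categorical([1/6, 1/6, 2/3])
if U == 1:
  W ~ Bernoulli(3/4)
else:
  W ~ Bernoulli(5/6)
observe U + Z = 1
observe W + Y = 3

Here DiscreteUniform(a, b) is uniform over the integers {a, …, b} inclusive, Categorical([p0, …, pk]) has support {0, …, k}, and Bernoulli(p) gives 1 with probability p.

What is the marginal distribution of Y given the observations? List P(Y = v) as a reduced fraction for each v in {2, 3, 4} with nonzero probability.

P(Y=2) = 26/33, P(Y=3) = 7/33

Enumerate traces; 16 have nonzero weight after conditioning:
  (X=0, U=0, Y=2, Z=1, W=1) weight 5/432
  (X=0, U=0, Y=3, Z=1, W=0) weight 1/432
  (X=0, U=1, Y=2, Z=0, W=1) weight 1/64
  (X=0, U=1, Y=3, Z=0, W=0) weight 1/192
  (X=1, U=0, Y=2, Z=1, W=1) weight 5/864
  (X=1, U=0, Y=3, Z=1, W=0) weight 1/864
  (X=1, U=1, Y=2, Z=0, W=1) weight 1/192
  (X=1, U=1, Y=3, Z=0, W=0) weight 1/576
  … 8 more
Group by Y:
  weight(Y=2) = 13/216
  weight(Y=3) = 7/432
Total weight = 13/216 + 7/432 = 11/144
P(Y=2 | obs) = 13/216 / 11/144 = 26/33
P(Y=3 | obs) = 7/432 / 11/144 = 7/33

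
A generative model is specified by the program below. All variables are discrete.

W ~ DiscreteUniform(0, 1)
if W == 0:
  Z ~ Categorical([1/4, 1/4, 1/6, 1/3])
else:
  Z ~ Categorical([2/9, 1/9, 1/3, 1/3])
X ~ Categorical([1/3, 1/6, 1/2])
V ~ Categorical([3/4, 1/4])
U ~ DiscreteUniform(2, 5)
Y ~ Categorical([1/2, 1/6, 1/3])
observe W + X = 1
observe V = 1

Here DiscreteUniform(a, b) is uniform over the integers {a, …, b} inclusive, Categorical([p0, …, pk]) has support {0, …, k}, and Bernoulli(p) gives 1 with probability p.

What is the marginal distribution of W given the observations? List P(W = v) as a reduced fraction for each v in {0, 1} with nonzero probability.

Enumerate traces; 96 have nonzero weight after conditioning:
  (W=0, Z=0, X=1, V=1, U=2, Y=0) weight 1/1536
  (W=0, Z=0, X=1, V=1, U=2, Y=1) weight 1/4608
  (W=0, Z=0, X=1, V=1, U=2, Y=2) weight 1/2304
  (W=0, Z=0, X=1, V=1, U=3, Y=0) weight 1/1536
  (W=0, Z=0, X=1, V=1, U=3, Y=1) weight 1/4608
  (W=0, Z=0, X=1, V=1, U=3, Y=2) weight 1/2304
  (W=0, Z=0, X=1, V=1, U=4, Y=0) weight 1/1536
  (W=0, Z=0, X=1, V=1, U=4, Y=1) weight 1/4608
  (W=1, Z=0, X=0, V=1, U=2, Y=0) weight 1/864
  … 87 more
Group by W:
  weight(W=0) = 1/48
  weight(W=1) = 1/24
Total weight = 1/48 + 1/24 = 1/16
P(W=0 | obs) = 1/48 / 1/16 = 1/3
P(W=1 | obs) = 1/24 / 1/16 = 2/3

P(W=0) = 1/3, P(W=1) = 2/3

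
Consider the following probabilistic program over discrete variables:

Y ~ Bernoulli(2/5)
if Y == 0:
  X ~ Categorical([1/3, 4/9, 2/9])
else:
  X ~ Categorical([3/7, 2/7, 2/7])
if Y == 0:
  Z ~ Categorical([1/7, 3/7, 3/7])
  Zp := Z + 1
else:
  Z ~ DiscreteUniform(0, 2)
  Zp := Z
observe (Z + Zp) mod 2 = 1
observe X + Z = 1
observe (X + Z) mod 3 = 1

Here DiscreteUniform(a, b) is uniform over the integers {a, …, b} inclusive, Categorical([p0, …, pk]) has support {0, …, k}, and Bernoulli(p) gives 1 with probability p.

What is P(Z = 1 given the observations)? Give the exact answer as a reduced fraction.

P(Z = 1 | obs) = 9/13

Enumerate traces; 2 have nonzero weight after conditioning:
  (Y=0, X=0, Z=1) weight 3/35
  (Y=0, X=1, Z=0) weight 4/105
Group by Z:
  weight(Z=0) = 4/105
  weight(Z=1) = 3/35
Total weight = 4/105 + 3/35 = 13/105
P(Z=0 | obs) = 4/105 / 13/105 = 4/13
P(Z=1 | obs) = 3/35 / 13/105 = 9/13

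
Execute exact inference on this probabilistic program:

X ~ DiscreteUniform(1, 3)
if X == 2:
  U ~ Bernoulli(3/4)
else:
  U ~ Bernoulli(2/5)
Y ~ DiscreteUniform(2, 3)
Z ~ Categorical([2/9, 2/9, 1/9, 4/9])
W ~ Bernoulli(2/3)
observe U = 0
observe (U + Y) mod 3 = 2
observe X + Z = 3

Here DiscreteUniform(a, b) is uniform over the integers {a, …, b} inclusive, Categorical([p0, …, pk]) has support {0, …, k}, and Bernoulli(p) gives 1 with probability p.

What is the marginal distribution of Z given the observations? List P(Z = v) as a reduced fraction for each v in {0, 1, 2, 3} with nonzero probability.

Enumerate traces; 6 have nonzero weight after conditioning:
  (X=1, U=0, Y=2, Z=2, W=0) weight 1/270
  (X=1, U=0, Y=2, Z=2, W=1) weight 1/135
  (X=2, U=0, Y=2, Z=1, W=0) weight 1/324
  (X=2, U=0, Y=2, Z=1, W=1) weight 1/162
  (X=3, U=0, Y=2, Z=0, W=0) weight 1/135
  (X=3, U=0, Y=2, Z=0, W=1) weight 2/135
Group by Z:
  weight(Z=0) = 1/45
  weight(Z=1) = 1/108
  weight(Z=2) = 1/90
Total weight = 1/45 + 1/108 + 1/90 = 23/540
P(Z=0 | obs) = 1/45 / 23/540 = 12/23
P(Z=1 | obs) = 1/108 / 23/540 = 5/23
P(Z=2 | obs) = 1/90 / 23/540 = 6/23

P(Z=0) = 12/23, P(Z=1) = 5/23, P(Z=2) = 6/23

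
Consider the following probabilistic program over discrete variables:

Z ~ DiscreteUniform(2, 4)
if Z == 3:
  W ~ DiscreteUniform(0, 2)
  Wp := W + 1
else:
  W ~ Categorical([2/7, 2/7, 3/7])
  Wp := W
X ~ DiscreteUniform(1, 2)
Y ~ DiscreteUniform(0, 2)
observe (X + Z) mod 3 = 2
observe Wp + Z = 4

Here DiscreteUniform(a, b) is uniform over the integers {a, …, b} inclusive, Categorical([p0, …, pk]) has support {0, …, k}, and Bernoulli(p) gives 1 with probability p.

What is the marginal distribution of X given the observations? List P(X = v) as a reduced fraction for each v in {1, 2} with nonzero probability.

Enumerate traces; 6 have nonzero weight after conditioning:
  (Z=3, W=0, X=2, Y=0) weight 1/54
  (Z=3, W=0, X=2, Y=1) weight 1/54
  (Z=3, W=0, X=2, Y=2) weight 1/54
  (Z=4, W=0, X=1, Y=0) weight 1/63
  (Z=4, W=0, X=1, Y=1) weight 1/63
  (Z=4, W=0, X=1, Y=2) weight 1/63
Group by X:
  weight(X=1) = 1/21
  weight(X=2) = 1/18
Total weight = 1/21 + 1/18 = 13/126
P(X=1 | obs) = 1/21 / 13/126 = 6/13
P(X=2 | obs) = 1/18 / 13/126 = 7/13

P(X=1) = 6/13, P(X=2) = 7/13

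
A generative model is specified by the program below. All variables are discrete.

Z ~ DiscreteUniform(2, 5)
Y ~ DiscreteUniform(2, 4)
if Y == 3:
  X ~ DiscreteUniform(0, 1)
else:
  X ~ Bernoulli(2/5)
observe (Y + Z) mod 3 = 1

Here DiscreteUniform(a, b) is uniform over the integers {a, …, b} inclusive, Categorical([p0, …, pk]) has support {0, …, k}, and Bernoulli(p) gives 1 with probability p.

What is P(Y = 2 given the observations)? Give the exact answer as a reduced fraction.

Enumerate traces; 8 have nonzero weight after conditioning:
  (Z=2, Y=2, X=0) weight 1/20
  (Z=2, Y=2, X=1) weight 1/30
  (Z=3, Y=4, X=0) weight 1/20
  (Z=3, Y=4, X=1) weight 1/30
  (Z=4, Y=3, X=0) weight 1/24
  (Z=4, Y=3, X=1) weight 1/24
  (Z=5, Y=2, X=0) weight 1/20
  (Z=5, Y=2, X=1) weight 1/30
Group by Y:
  weight(Y=2) = 1/6
  weight(Y=3) = 1/12
  weight(Y=4) = 1/12
Total weight = 1/6 + 1/12 + 1/12 = 1/3
P(Y=2 | obs) = 1/6 / 1/3 = 1/2
P(Y=3 | obs) = 1/12 / 1/3 = 1/4
P(Y=4 | obs) = 1/12 / 1/3 = 1/4

P(Y = 2 | obs) = 1/2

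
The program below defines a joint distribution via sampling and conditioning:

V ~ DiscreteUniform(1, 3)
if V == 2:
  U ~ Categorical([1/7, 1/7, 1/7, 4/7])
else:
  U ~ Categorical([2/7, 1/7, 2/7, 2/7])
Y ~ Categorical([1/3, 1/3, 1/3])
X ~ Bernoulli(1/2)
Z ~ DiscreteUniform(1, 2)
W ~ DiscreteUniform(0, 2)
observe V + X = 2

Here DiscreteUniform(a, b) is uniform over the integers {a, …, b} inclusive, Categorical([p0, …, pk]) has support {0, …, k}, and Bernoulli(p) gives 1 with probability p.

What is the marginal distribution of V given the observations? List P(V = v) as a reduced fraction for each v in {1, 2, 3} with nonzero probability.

P(V=1) = 1/2, P(V=2) = 1/2

Enumerate traces; 144 have nonzero weight after conditioning:
  (V=1, U=0, Y=0, X=1, Z=1, W=0) weight 1/378
  (V=1, U=0, Y=0, X=1, Z=1, W=1) weight 1/378
  (V=1, U=0, Y=0, X=1, Z=1, W=2) weight 1/378
  (V=1, U=0, Y=0, X=1, Z=2, W=0) weight 1/378
  (V=1, U=0, Y=0, X=1, Z=2, W=1) weight 1/378
  (V=1, U=0, Y=0, X=1, Z=2, W=2) weight 1/378
  (V=1, U=0, Y=1, X=1, Z=1, W=0) weight 1/378
  (V=1, U=0, Y=1, X=1, Z=1, W=1) weight 1/378
  (V=2, U=0, Y=0, X=0, Z=1, W=0) weight 1/756
  … 135 more
Group by V:
  weight(V=1) = 1/6
  weight(V=2) = 1/6
Total weight = 1/6 + 1/6 = 1/3
P(V=1 | obs) = 1/6 / 1/3 = 1/2
P(V=2 | obs) = 1/6 / 1/3 = 1/2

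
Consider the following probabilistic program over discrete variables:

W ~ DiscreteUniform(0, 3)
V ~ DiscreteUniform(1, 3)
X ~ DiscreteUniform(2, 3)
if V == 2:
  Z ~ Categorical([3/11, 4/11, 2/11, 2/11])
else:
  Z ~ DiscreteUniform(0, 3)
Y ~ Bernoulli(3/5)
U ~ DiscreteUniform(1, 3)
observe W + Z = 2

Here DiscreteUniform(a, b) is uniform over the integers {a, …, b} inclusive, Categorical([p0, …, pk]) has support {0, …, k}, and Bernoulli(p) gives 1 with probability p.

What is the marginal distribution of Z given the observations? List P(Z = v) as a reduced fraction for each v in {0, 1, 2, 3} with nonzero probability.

P(Z=0) = 1/3, P(Z=1) = 19/51, P(Z=2) = 5/17

Enumerate traces; 108 have nonzero weight after conditioning:
  (W=0, V=1, X=2, Z=2, Y=0, U=1) weight 1/720
  (W=0, V=1, X=2, Z=2, Y=0, U=2) weight 1/720
  (W=0, V=1, X=2, Z=2, Y=0, U=3) weight 1/720
  (W=0, V=1, X=2, Z=2, Y=1, U=1) weight 1/480
  (W=0, V=1, X=2, Z=2, Y=1, U=2) weight 1/480
  (W=0, V=1, X=2, Z=2, Y=1, U=3) weight 1/480
  (W=0, V=1, X=3, Z=2, Y=0, U=1) weight 1/720
  (W=0, V=1, X=3, Z=2, Y=0, U=2) weight 1/720
  (W=1, V=1, X=2, Z=1, Y=0, U=1) weight 1/720
  (W=2, V=1, X=2, Z=0, Y=0, U=1) weight 1/720
  … 98 more
Group by Z:
  weight(Z=0) = 17/264
  weight(Z=1) = 19/264
  weight(Z=2) = 5/88
Total weight = 17/264 + 19/264 + 5/88 = 17/88
P(Z=0 | obs) = 17/264 / 17/88 = 1/3
P(Z=1 | obs) = 19/264 / 17/88 = 19/51
P(Z=2 | obs) = 5/88 / 17/88 = 5/17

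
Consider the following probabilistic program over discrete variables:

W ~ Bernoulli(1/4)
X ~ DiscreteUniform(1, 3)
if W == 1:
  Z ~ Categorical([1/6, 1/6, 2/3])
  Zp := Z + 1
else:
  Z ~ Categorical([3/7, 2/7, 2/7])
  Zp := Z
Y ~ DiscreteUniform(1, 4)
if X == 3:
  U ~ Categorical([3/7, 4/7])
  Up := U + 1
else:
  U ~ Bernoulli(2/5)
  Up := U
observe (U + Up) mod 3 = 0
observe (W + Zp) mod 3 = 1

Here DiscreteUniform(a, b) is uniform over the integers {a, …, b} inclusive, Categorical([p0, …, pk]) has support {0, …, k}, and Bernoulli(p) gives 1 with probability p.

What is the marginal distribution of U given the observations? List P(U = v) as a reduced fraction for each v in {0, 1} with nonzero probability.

P(U=0) = 21/31, P(U=1) = 10/31

Enumerate traces; 24 have nonzero weight after conditioning:
  (W=0, X=1, Z=1, Y=1, U=0) weight 3/280
  (W=0, X=1, Z=1, Y=2, U=0) weight 3/280
  (W=0, X=1, Z=1, Y=3, U=0) weight 3/280
  (W=0, X=1, Z=1, Y=4, U=0) weight 3/280
  (W=0, X=2, Z=1, Y=1, U=0) weight 3/280
  (W=0, X=2, Z=1, Y=2, U=0) weight 3/280
  (W=0, X=2, Z=1, Y=3, U=0) weight 3/280
  (W=0, X=2, Z=1, Y=4, U=0) weight 3/280
  (W=0, X=3, Z=1, Y=1, U=1) weight 1/98
  … 15 more
Group by U:
  weight(U=0) = 16/105
  weight(U=1) = 32/441
Total weight = 16/105 + 32/441 = 496/2205
P(U=0 | obs) = 16/105 / 496/2205 = 21/31
P(U=1 | obs) = 32/441 / 496/2205 = 10/31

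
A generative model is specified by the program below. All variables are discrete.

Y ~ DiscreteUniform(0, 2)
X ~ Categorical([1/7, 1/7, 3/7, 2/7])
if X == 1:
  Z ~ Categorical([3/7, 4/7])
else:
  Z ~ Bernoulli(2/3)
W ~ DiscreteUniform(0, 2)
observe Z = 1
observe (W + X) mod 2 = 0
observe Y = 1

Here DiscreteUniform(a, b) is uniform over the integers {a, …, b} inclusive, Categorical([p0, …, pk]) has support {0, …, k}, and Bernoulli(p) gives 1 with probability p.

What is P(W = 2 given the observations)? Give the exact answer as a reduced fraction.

P(W = 2 | obs) = 7/19

Enumerate traces; 6 have nonzero weight after conditioning:
  (Y=1, X=0, Z=1, W=0) weight 2/189
  (Y=1, X=0, Z=1, W=2) weight 2/189
  (Y=1, X=1, Z=1, W=1) weight 4/441
  (Y=1, X=2, Z=1, W=0) weight 2/63
  (Y=1, X=2, Z=1, W=2) weight 2/63
  (Y=1, X=3, Z=1, W=1) weight 4/189
Group by W:
  weight(W=0) = 8/189
  weight(W=1) = 40/1323
  weight(W=2) = 8/189
Total weight = 8/189 + 40/1323 + 8/189 = 152/1323
P(W=0 | obs) = 8/189 / 152/1323 = 7/19
P(W=1 | obs) = 40/1323 / 152/1323 = 5/19
P(W=2 | obs) = 8/189 / 152/1323 = 7/19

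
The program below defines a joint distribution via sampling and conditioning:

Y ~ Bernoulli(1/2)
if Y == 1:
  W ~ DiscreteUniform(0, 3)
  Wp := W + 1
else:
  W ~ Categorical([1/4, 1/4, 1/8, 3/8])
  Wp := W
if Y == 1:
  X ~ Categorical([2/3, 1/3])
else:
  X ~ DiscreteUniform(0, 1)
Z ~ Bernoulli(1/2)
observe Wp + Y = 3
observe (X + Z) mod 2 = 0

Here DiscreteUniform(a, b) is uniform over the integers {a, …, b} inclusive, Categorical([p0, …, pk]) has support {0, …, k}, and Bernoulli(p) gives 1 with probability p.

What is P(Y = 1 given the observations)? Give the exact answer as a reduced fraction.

Enumerate traces; 4 have nonzero weight after conditioning:
  (Y=0, W=3, X=0, Z=0) weight 3/64
  (Y=0, W=3, X=1, Z=1) weight 3/64
  (Y=1, W=1, X=0, Z=0) weight 1/24
  (Y=1, W=1, X=1, Z=1) weight 1/48
Group by Y:
  weight(Y=0) = 3/32
  weight(Y=1) = 1/16
Total weight = 3/32 + 1/16 = 5/32
P(Y=0 | obs) = 3/32 / 5/32 = 3/5
P(Y=1 | obs) = 1/16 / 5/32 = 2/5

P(Y = 1 | obs) = 2/5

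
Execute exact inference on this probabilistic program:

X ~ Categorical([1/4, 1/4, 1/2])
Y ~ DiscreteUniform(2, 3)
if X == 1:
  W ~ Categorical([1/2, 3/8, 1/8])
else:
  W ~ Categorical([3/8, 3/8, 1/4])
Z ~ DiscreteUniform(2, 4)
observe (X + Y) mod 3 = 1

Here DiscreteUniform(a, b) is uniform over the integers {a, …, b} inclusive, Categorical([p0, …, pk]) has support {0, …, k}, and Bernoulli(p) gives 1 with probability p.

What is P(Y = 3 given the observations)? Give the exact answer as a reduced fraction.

Enumerate traces; 18 have nonzero weight after conditioning:
  (X=1, Y=3, W=0, Z=2) weight 1/48
  (X=1, Y=3, W=0, Z=3) weight 1/48
  (X=1, Y=3, W=0, Z=4) weight 1/48
  (X=1, Y=3, W=1, Z=2) weight 1/64
  (X=1, Y=3, W=1, Z=3) weight 1/64
  (X=1, Y=3, W=1, Z=4) weight 1/64
  (X=1, Y=3, W=2, Z=2) weight 1/192
  (X=1, Y=3, W=2, Z=3) weight 1/192
  (X=2, Y=2, W=0, Z=2) weight 1/32
  … 9 more
Group by Y:
  weight(Y=2) = 1/4
  weight(Y=3) = 1/8
Total weight = 1/4 + 1/8 = 3/8
P(Y=2 | obs) = 1/4 / 3/8 = 2/3
P(Y=3 | obs) = 1/8 / 3/8 = 1/3

P(Y = 3 | obs) = 1/3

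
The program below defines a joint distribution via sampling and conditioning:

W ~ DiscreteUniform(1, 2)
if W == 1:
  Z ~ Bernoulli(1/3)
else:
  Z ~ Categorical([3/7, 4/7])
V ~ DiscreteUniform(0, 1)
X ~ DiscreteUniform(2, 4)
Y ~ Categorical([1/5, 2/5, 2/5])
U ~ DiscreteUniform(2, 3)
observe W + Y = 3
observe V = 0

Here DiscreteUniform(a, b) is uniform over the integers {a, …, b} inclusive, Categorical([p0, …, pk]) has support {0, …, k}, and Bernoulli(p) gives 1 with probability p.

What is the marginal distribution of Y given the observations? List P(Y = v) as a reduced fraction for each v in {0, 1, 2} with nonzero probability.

Enumerate traces; 24 have nonzero weight after conditioning:
  (W=1, Z=0, V=0, X=2, Y=2, U=2) weight 1/90
  (W=1, Z=0, V=0, X=2, Y=2, U=3) weight 1/90
  (W=1, Z=0, V=0, X=3, Y=2, U=2) weight 1/90
  (W=1, Z=0, V=0, X=3, Y=2, U=3) weight 1/90
  (W=1, Z=0, V=0, X=4, Y=2, U=2) weight 1/90
  (W=1, Z=0, V=0, X=4, Y=2, U=3) weight 1/90
  (W=1, Z=1, V=0, X=2, Y=2, U=2) weight 1/180
  (W=1, Z=1, V=0, X=2, Y=2, U=3) weight 1/180
  (W=2, Z=0, V=0, X=2, Y=1, U=2) weight 1/140
  … 15 more
Group by Y:
  weight(Y=1) = 1/10
  weight(Y=2) = 1/10
Total weight = 1/10 + 1/10 = 1/5
P(Y=1 | obs) = 1/10 / 1/5 = 1/2
P(Y=2 | obs) = 1/10 / 1/5 = 1/2

P(Y=1) = 1/2, P(Y=2) = 1/2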